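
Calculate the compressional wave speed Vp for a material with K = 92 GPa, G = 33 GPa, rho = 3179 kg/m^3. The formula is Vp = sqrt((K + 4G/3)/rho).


First compute the effective modulus:
K + 4G/3 = 92e9 + 4*33e9/3 = 136000000000.0 Pa
Then divide by density:
136000000000.0 / 3179 = 42780748.6631 Pa/(kg/m^3)
Take the square root:
Vp = sqrt(42780748.6631) = 6540.7 m/s

6540.7


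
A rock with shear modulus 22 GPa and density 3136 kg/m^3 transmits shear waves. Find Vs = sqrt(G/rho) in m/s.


Convert G to Pa: G = 22e9 Pa
Compute G/rho = 22e9 / 3136 = 7015306.1224
Vs = sqrt(7015306.1224) = 2648.64 m/s

2648.64


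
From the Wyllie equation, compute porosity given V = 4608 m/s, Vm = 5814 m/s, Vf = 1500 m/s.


1/V - 1/Vm = 1/4608 - 1/5814 = 4.502e-05
1/Vf - 1/Vm = 1/1500 - 1/5814 = 0.00049467
phi = 4.502e-05 / 0.00049467 = 0.091

0.091


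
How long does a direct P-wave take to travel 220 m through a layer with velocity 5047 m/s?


t = x / V
= 220 / 5047
= 0.0436 s

0.0436


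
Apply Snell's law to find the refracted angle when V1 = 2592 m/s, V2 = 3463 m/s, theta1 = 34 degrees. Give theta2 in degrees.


sin(theta1) = sin(34 deg) = 0.559193
sin(theta2) = V2/V1 * sin(theta1) = 3463/2592 * 0.559193 = 0.747101
theta2 = arcsin(0.747101) = 48.3399 degrees

48.3399


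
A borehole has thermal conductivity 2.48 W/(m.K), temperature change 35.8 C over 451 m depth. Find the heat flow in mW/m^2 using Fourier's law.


q = k * dT / dz * 1000
= 2.48 * 35.8 / 451 * 1000
= 0.19686 * 1000
= 196.8603 mW/m^2

196.8603


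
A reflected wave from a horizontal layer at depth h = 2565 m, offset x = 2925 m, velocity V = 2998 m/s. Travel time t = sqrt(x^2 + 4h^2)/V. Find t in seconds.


x^2 + 4h^2 = 2925^2 + 4*2565^2 = 8555625 + 26316900 = 34872525
sqrt(34872525) = 5905.2964
t = 5905.2964 / 2998 = 1.9697 s

1.9697


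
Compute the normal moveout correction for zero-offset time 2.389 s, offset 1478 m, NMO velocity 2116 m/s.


x/Vnmo = 1478/2116 = 0.698488
(x/Vnmo)^2 = 0.487885
t0^2 = 5.707321
sqrt(5.707321 + 0.487885) = 2.489017
dt = 2.489017 - 2.389 = 0.100017

0.100017


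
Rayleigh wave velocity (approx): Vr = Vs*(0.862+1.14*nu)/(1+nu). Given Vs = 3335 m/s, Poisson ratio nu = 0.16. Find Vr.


Numerator factor = 0.862 + 1.14*0.16 = 1.0444
Denominator = 1 + 0.16 = 1.16
Vr = 3335 * 1.0444 / 1.16 = 3002.65 m/s

3002.65


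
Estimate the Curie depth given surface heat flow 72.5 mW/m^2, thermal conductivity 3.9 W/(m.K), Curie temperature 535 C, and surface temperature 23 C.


T_Curie - T_surf = 535 - 23 = 512 C
Convert q to W/m^2: 72.5 mW/m^2 = 0.0725 W/m^2
d = 512 * 3.9 / 0.0725 = 27542.07 m

27542.07


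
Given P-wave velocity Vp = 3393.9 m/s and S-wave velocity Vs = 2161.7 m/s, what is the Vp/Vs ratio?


Vp/Vs = 3393.9 / 2161.7
= 1.57

1.57


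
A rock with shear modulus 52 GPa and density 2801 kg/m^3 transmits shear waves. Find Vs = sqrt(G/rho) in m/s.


Convert G to Pa: G = 52e9 Pa
Compute G/rho = 52e9 / 2801 = 18564798.2863
Vs = sqrt(18564798.2863) = 4308.69 m/s

4308.69


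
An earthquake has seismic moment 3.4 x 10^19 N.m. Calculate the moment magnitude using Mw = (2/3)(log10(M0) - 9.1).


log10(M0) = log10(3.4 x 10^19) = 19.5315
Mw = 2/3 * (19.5315 - 9.1)
= 2/3 * 10.4315
= 6.95

6.95


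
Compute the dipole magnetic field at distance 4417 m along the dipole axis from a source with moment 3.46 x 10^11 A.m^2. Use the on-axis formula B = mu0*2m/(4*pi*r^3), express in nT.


m = 3.46 x 10^11 = 346000000000 A.m^2
2m = 692000000000 A.m^2
r^3 = 4417^3 = 86175179713
B = (4pi*10^-7) * 692000000000 / (4*pi * 86175179713) * 1e9
= 869592.846514 / 1082909246032.56 * 1e9
= 803.0154 nT

803.0154


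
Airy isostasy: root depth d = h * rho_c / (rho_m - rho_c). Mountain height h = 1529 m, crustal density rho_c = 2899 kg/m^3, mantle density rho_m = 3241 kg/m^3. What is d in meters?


rho_m - rho_c = 3241 - 2899 = 342
d = 1529 * 2899 / 342
= 4432571 / 342
= 12960.73 m

12960.73


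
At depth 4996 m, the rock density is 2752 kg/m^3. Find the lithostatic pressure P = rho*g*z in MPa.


P = rho * g * z / 1e6
= 2752 * 9.81 * 4996 / 1e6
= 134877611.52 / 1e6
= 134.8776 MPa

134.8776


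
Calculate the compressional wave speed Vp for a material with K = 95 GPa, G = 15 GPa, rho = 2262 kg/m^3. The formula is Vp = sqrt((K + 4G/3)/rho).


First compute the effective modulus:
K + 4G/3 = 95e9 + 4*15e9/3 = 115000000000.0 Pa
Then divide by density:
115000000000.0 / 2262 = 50839964.6331 Pa/(kg/m^3)
Take the square root:
Vp = sqrt(50839964.6331) = 7130.21 m/s

7130.21


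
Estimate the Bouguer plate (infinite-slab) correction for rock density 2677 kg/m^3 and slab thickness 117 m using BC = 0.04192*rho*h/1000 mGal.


BC = 0.04192 * rho * h / 1000
= 0.04192 * 2677 * 117 / 1000
= 13.1297 mGal

13.1297


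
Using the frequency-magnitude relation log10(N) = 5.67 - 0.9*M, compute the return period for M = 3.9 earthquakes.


log10(N) = 5.67 - 0.9*3.9 = 2.16
N = 10^2.16 = 144.543977
T = 1/N = 1/144.543977 = 0.0069 years

0.0069


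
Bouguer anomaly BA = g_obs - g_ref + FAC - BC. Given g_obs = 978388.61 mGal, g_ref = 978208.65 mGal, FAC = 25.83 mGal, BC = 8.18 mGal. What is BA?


BA = g_obs - g_ref + FAC - BC
= 978388.61 - 978208.65 + 25.83 - 8.18
= 197.61 mGal

197.61


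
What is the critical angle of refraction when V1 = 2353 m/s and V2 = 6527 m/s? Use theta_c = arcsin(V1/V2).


V1/V2 = 2353/6527 = 0.360503
theta_c = arcsin(0.360503) = 21.1311 degrees

21.1311


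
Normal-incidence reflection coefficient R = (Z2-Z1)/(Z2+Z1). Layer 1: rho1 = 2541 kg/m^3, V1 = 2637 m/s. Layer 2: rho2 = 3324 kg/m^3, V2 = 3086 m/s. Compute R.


Z1 = 2541 * 2637 = 6700617
Z2 = 3324 * 3086 = 10257864
R = (10257864 - 6700617) / (10257864 + 6700617) = 3557247 / 16958481 = 0.2098

0.2098


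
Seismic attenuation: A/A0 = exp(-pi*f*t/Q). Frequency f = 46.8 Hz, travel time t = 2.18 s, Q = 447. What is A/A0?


pi*f*t/Q = pi*46.8*2.18/447 = 0.717042
A/A0 = exp(-0.717042) = 0.488194

0.488194


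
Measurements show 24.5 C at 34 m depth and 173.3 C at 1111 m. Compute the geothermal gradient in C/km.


dT = 173.3 - 24.5 = 148.8 C
dz = 1111 - 34 = 1077 m
gradient = dT/dz * 1000 = 148.8/1077 * 1000 = 138.1616 C/km

138.1616


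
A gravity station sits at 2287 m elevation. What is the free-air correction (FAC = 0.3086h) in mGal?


FAC = 0.3086 * h
= 0.3086 * 2287
= 705.7682 mGal

705.7682


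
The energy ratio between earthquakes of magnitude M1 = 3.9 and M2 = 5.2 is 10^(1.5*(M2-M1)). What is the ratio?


M2 - M1 = 5.2 - 3.9 = 1.3
1.5 * 1.3 = 1.95
ratio = 10^1.95 = 89.13

89.13


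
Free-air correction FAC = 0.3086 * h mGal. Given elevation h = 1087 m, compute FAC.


FAC = 0.3086 * h
= 0.3086 * 1087
= 335.4482 mGal

335.4482


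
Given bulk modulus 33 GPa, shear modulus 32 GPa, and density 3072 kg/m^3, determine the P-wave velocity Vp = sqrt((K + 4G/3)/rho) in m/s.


First compute the effective modulus:
K + 4G/3 = 33e9 + 4*32e9/3 = 75666666666.67 Pa
Then divide by density:
75666666666.67 / 3072 = 24631076.3889 Pa/(kg/m^3)
Take the square root:
Vp = sqrt(24631076.3889) = 4962.97 m/s

4962.97


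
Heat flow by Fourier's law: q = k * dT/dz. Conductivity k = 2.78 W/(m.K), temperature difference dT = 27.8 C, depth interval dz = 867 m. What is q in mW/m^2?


q = k * dT / dz * 1000
= 2.78 * 27.8 / 867 * 1000
= 0.08914 * 1000
= 89.1396 mW/m^2

89.1396


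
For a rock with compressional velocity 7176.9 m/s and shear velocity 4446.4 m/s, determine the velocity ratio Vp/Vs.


Vp/Vs = 7176.9 / 4446.4
= 1.6141

1.6141


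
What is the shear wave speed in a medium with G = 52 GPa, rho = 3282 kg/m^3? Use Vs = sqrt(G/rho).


Convert G to Pa: G = 52e9 Pa
Compute G/rho = 52e9 / 3282 = 15843997.5625
Vs = sqrt(15843997.5625) = 3980.45 m/s

3980.45


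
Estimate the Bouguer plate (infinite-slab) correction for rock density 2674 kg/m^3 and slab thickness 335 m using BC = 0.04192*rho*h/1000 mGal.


BC = 0.04192 * rho * h / 1000
= 0.04192 * 2674 * 335 / 1000
= 37.5515 mGal

37.5515


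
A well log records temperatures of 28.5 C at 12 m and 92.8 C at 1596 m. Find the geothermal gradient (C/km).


dT = 92.8 - 28.5 = 64.3 C
dz = 1596 - 12 = 1584 m
gradient = dT/dz * 1000 = 64.3/1584 * 1000 = 40.5934 C/km

40.5934


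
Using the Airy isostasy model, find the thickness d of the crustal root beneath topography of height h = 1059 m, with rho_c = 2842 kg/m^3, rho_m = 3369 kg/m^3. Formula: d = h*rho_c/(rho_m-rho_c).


rho_m - rho_c = 3369 - 2842 = 527
d = 1059 * 2842 / 527
= 3009678 / 527
= 5710.96 m

5710.96


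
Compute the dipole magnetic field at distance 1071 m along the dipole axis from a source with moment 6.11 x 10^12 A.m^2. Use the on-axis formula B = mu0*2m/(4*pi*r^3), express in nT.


m = 6.11 x 10^12 = 6110000000000 A.m^2
2m = 12220000000000 A.m^2
r^3 = 1071^3 = 1228480911
B = (4pi*10^-7) * 12220000000000 / (4*pi * 1228480911) * 1e9
= 15356104.890747 / 15437546420.29 * 1e9
= 994724.4512 nT

994724.4512


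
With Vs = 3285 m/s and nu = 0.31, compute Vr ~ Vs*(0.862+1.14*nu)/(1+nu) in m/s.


Numerator factor = 0.862 + 1.14*0.31 = 1.2154
Denominator = 1 + 0.31 = 1.31
Vr = 3285 * 1.2154 / 1.31 = 3047.78 m/s

3047.78


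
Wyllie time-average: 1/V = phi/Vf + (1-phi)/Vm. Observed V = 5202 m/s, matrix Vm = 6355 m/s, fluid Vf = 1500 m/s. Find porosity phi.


1/V - 1/Vm = 1/5202 - 1/6355 = 3.488e-05
1/Vf - 1/Vm = 1/1500 - 1/6355 = 0.00050931
phi = 3.488e-05 / 0.00050931 = 0.0685

0.0685


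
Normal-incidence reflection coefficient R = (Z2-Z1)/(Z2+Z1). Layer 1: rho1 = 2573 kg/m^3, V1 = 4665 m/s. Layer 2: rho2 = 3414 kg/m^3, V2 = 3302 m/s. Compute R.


Z1 = 2573 * 4665 = 12003045
Z2 = 3414 * 3302 = 11273028
R = (11273028 - 12003045) / (11273028 + 12003045) = -730017 / 23276073 = -0.0314

-0.0314


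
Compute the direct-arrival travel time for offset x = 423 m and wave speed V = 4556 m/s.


t = x / V
= 423 / 4556
= 0.0928 s

0.0928


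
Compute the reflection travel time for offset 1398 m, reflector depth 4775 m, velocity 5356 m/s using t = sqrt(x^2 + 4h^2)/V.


x^2 + 4h^2 = 1398^2 + 4*4775^2 = 1954404 + 91202500 = 93156904
sqrt(93156904) = 9651.7824
t = 9651.7824 / 5356 = 1.8021 s

1.8021


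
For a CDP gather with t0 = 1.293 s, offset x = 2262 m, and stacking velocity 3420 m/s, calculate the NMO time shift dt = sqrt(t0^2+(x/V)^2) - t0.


x/Vnmo = 2262/3420 = 0.661404
(x/Vnmo)^2 = 0.437455
t0^2 = 1.671849
sqrt(1.671849 + 0.437455) = 1.452344
dt = 1.452344 - 1.293 = 0.159344

0.159344


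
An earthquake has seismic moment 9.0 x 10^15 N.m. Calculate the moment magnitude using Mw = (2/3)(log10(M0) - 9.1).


log10(M0) = log10(9.0 x 10^15) = 15.9542
Mw = 2/3 * (15.9542 - 9.1)
= 2/3 * 6.8542
= 4.57

4.57


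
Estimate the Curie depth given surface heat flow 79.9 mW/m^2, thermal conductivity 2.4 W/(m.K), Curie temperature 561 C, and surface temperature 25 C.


T_Curie - T_surf = 561 - 25 = 536 C
Convert q to W/m^2: 79.9 mW/m^2 = 0.0799 W/m^2
d = 536 * 2.4 / 0.0799 = 16100.13 m

16100.13


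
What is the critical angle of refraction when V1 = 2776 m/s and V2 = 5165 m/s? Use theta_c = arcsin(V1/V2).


V1/V2 = 2776/5165 = 0.537464
theta_c = arcsin(0.537464) = 32.5111 degrees

32.5111


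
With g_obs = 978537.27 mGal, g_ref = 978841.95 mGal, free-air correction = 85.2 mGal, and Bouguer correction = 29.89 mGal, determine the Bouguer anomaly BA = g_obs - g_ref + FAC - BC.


BA = g_obs - g_ref + FAC - BC
= 978537.27 - 978841.95 + 85.2 - 29.89
= -249.37 mGal

-249.37


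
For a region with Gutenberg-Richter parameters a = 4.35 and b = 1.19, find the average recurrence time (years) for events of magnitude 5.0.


log10(N) = 4.35 - 1.19*5.0 = -1.6
N = 10^-1.6 = 0.025119
T = 1/N = 1/0.025119 = 39.8107 years

39.8107


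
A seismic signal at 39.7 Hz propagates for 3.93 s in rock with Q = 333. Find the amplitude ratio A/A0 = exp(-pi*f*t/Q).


pi*f*t/Q = pi*39.7*3.93/333 = 1.471935
A/A0 = exp(-1.471935) = 0.229481

0.229481


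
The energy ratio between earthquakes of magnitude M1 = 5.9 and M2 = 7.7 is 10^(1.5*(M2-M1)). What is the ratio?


M2 - M1 = 7.7 - 5.9 = 1.8
1.5 * 1.8 = 2.7
ratio = 10^2.7 = 501.19

501.19


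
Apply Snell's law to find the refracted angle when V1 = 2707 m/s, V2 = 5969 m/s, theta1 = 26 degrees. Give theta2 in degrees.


sin(theta1) = sin(26 deg) = 0.438371
sin(theta2) = V2/V1 * sin(theta1) = 5969/2707 * 0.438371 = 0.966619
theta2 = arcsin(0.966619) = 75.1542 degrees

75.1542


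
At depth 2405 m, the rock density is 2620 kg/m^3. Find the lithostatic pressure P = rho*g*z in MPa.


P = rho * g * z / 1e6
= 2620 * 9.81 * 2405 / 1e6
= 61813791.0 / 1e6
= 61.8138 MPa

61.8138


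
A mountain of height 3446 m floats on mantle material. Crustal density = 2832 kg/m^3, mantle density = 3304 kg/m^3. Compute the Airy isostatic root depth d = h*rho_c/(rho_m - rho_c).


rho_m - rho_c = 3304 - 2832 = 472
d = 3446 * 2832 / 472
= 9759072 / 472
= 20676.0 m

20676.0


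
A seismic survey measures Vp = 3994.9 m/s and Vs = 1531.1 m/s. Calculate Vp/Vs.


Vp/Vs = 3994.9 / 1531.1
= 2.6092

2.6092


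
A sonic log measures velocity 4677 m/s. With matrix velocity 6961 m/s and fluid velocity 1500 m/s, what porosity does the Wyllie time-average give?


1/V - 1/Vm = 1/4677 - 1/6961 = 7.015e-05
1/Vf - 1/Vm = 1/1500 - 1/6961 = 0.00052301
phi = 7.015e-05 / 0.00052301 = 0.1341

0.1341


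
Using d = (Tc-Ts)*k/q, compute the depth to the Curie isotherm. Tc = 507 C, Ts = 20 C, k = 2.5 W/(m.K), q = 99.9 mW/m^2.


T_Curie - T_surf = 507 - 20 = 487 C
Convert q to W/m^2: 99.9 mW/m^2 = 0.0999 W/m^2
d = 487 * 2.5 / 0.0999 = 12187.19 m

12187.19


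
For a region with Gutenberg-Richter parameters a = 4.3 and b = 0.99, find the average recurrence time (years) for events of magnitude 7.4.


log10(N) = 4.3 - 0.99*7.4 = -3.026
N = 10^-3.026 = 0.000942
T = 1/N = 1/0.000942 = 1061.6956 years

1061.6956


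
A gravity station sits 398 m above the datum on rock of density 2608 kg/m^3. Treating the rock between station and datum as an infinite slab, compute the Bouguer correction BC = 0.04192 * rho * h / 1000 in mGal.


BC = 0.04192 * rho * h / 1000
= 0.04192 * 2608 * 398 / 1000
= 43.5123 mGal

43.5123


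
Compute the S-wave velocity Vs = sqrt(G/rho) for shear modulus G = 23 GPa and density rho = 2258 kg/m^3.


Convert G to Pa: G = 23e9 Pa
Compute G/rho = 23e9 / 2258 = 10186005.3144
Vs = sqrt(10186005.3144) = 3191.55 m/s

3191.55


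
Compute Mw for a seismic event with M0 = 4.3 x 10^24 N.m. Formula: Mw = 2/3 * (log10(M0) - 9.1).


log10(M0) = log10(4.3 x 10^24) = 24.6335
Mw = 2/3 * (24.6335 - 9.1)
= 2/3 * 15.5335
= 10.36

10.36


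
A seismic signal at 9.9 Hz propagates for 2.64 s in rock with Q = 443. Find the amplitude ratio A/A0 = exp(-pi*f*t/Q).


pi*f*t/Q = pi*9.9*2.64/443 = 0.185347
A/A0 = exp(-0.185347) = 0.830816

0.830816


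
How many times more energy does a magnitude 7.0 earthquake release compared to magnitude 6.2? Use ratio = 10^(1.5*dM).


M2 - M1 = 7.0 - 6.2 = 0.8
1.5 * 0.8 = 1.2
ratio = 10^1.2 = 15.85

15.85


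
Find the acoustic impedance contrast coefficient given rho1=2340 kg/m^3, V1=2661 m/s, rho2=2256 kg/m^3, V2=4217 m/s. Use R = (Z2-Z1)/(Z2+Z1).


Z1 = 2340 * 2661 = 6226740
Z2 = 2256 * 4217 = 9513552
R = (9513552 - 6226740) / (9513552 + 6226740) = 3286812 / 15740292 = 0.2088

0.2088


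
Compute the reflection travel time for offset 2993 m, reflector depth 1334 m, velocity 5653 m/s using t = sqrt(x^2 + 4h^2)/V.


x^2 + 4h^2 = 2993^2 + 4*1334^2 = 8958049 + 7118224 = 16076273
sqrt(16076273) = 4009.5228
t = 4009.5228 / 5653 = 0.7093 s

0.7093


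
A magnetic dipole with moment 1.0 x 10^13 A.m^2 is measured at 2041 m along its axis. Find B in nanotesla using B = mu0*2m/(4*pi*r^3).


m = 1.0 x 10^13 = 10000000000000 A.m^2
2m = 20000000000000 A.m^2
r^3 = 2041^3 = 8502154921
B = (4pi*10^-7) * 20000000000000 / (4*pi * 8502154921) * 1e9
= 25132741.228718 / 106841229757.98 * 1e9
= 235234.481 nT

235234.481


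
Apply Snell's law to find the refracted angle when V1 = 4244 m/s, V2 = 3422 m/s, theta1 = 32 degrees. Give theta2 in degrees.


sin(theta1) = sin(32 deg) = 0.529919
sin(theta2) = V2/V1 * sin(theta1) = 3422/4244 * 0.529919 = 0.427282
theta2 = arcsin(0.427282) = 25.2952 degrees

25.2952


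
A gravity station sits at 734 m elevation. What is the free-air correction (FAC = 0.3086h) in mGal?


FAC = 0.3086 * h
= 0.3086 * 734
= 226.5124 mGal

226.5124


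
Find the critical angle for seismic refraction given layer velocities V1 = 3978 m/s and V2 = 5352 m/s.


V1/V2 = 3978/5352 = 0.743274
theta_c = arcsin(0.743274) = 48.011 degrees

48.011


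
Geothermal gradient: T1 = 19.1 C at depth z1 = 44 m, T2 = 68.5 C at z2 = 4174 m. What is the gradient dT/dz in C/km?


dT = 68.5 - 19.1 = 49.4 C
dz = 4174 - 44 = 4130 m
gradient = dT/dz * 1000 = 49.4/4130 * 1000 = 11.9613 C/km

11.9613


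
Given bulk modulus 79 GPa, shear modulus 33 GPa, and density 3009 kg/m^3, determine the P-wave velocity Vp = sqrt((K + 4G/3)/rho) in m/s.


First compute the effective modulus:
K + 4G/3 = 79e9 + 4*33e9/3 = 123000000000.0 Pa
Then divide by density:
123000000000.0 / 3009 = 40877367.8963 Pa/(kg/m^3)
Take the square root:
Vp = sqrt(40877367.8963) = 6393.54 m/s

6393.54


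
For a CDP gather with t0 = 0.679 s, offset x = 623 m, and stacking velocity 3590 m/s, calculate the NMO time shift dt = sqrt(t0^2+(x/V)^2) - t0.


x/Vnmo = 623/3590 = 0.173538
(x/Vnmo)^2 = 0.030115
t0^2 = 0.461041
sqrt(0.461041 + 0.030115) = 0.700825
dt = 0.700825 - 0.679 = 0.021825

0.021825


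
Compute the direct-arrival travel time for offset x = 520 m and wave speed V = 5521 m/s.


t = x / V
= 520 / 5521
= 0.0942 s

0.0942


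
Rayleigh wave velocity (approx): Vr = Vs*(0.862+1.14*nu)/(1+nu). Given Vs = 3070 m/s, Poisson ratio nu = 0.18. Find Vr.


Numerator factor = 0.862 + 1.14*0.18 = 1.0672
Denominator = 1 + 0.18 = 1.18
Vr = 3070 * 1.0672 / 1.18 = 2776.53 m/s

2776.53


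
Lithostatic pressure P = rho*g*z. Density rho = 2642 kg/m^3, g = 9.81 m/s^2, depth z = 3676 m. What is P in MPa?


P = rho * g * z / 1e6
= 2642 * 9.81 * 3676 / 1e6
= 95274641.52 / 1e6
= 95.2746 MPa

95.2746


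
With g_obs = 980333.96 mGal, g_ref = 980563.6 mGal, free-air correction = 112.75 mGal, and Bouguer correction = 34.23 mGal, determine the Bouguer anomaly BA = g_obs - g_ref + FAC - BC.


BA = g_obs - g_ref + FAC - BC
= 980333.96 - 980563.6 + 112.75 - 34.23
= -151.12 mGal

-151.12


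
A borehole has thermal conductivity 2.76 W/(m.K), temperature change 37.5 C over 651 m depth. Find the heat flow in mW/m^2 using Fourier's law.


q = k * dT / dz * 1000
= 2.76 * 37.5 / 651 * 1000
= 0.158986 * 1000
= 158.9862 mW/m^2

158.9862


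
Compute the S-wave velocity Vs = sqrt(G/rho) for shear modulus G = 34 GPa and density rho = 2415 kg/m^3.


Convert G to Pa: G = 34e9 Pa
Compute G/rho = 34e9 / 2415 = 14078674.9482
Vs = sqrt(14078674.9482) = 3752.16 m/s

3752.16


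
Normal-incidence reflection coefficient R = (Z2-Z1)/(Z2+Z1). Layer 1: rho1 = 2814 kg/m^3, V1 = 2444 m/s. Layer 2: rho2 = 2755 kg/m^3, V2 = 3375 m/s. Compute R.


Z1 = 2814 * 2444 = 6877416
Z2 = 2755 * 3375 = 9298125
R = (9298125 - 6877416) / (9298125 + 6877416) = 2420709 / 16175541 = 0.1497

0.1497


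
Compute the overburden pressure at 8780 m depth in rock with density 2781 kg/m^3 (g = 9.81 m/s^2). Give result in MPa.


P = rho * g * z / 1e6
= 2781 * 9.81 * 8780 / 1e6
= 239532535.8 / 1e6
= 239.5325 MPa

239.5325


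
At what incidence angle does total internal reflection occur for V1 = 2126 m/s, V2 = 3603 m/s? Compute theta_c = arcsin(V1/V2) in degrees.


V1/V2 = 2126/3603 = 0.590064
theta_c = arcsin(0.590064) = 36.1615 degrees

36.1615


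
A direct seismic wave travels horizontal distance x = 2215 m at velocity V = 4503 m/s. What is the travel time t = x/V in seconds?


t = x / V
= 2215 / 4503
= 0.4919 s

0.4919


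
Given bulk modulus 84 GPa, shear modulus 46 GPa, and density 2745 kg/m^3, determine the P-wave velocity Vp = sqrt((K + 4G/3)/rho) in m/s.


First compute the effective modulus:
K + 4G/3 = 84e9 + 4*46e9/3 = 145333333333.33 Pa
Then divide by density:
145333333333.33 / 2745 = 52944748.0267 Pa/(kg/m^3)
Take the square root:
Vp = sqrt(52944748.0267) = 7276.31 m/s

7276.31


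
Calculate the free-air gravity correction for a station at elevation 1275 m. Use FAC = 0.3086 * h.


FAC = 0.3086 * h
= 0.3086 * 1275
= 393.465 mGal

393.465


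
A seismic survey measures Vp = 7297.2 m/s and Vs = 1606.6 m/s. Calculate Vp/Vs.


Vp/Vs = 7297.2 / 1606.6
= 4.542

4.542


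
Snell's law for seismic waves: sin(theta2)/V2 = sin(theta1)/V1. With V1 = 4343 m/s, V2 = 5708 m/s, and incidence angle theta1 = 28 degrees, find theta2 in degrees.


sin(theta1) = sin(28 deg) = 0.469472
sin(theta2) = V2/V1 * sin(theta1) = 5708/4343 * 0.469472 = 0.617026
theta2 = arcsin(0.617026) = 38.0993 degrees

38.0993


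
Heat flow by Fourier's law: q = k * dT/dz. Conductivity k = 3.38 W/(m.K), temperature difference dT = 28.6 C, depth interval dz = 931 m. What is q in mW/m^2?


q = k * dT / dz * 1000
= 3.38 * 28.6 / 931 * 1000
= 0.103832 * 1000
= 103.8324 mW/m^2

103.8324


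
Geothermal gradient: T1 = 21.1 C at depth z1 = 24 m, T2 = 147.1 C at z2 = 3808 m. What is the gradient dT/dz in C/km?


dT = 147.1 - 21.1 = 126.0 C
dz = 3808 - 24 = 3784 m
gradient = dT/dz * 1000 = 126.0/3784 * 1000 = 33.2981 C/km

33.2981


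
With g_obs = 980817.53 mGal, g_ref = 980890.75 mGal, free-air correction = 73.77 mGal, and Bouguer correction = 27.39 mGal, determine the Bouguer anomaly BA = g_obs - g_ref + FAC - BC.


BA = g_obs - g_ref + FAC - BC
= 980817.53 - 980890.75 + 73.77 - 27.39
= -26.84 mGal

-26.84


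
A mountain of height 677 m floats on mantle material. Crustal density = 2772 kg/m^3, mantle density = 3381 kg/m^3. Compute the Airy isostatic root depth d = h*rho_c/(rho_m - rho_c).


rho_m - rho_c = 3381 - 2772 = 609
d = 677 * 2772 / 609
= 1876644 / 609
= 3081.52 m

3081.52


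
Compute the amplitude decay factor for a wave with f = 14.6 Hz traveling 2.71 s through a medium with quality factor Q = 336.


pi*f*t/Q = pi*14.6*2.71/336 = 0.369941
A/A0 = exp(-0.369941) = 0.690775

0.690775


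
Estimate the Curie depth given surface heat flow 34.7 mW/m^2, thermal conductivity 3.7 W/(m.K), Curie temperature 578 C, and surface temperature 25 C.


T_Curie - T_surf = 578 - 25 = 553 C
Convert q to W/m^2: 34.7 mW/m^2 = 0.0347 W/m^2
d = 553 * 3.7 / 0.0347 = 58965.42 m

58965.42


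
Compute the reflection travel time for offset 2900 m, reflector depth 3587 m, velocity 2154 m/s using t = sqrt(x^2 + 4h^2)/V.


x^2 + 4h^2 = 2900^2 + 4*3587^2 = 8410000 + 51466276 = 59876276
sqrt(59876276) = 7737.9762
t = 7737.9762 / 2154 = 3.5924 s

3.5924


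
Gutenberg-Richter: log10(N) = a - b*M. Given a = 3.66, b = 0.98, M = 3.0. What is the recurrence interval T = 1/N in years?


log10(N) = 3.66 - 0.98*3.0 = 0.72
N = 10^0.72 = 5.248075
T = 1/N = 1/5.248075 = 0.1905 years

0.1905


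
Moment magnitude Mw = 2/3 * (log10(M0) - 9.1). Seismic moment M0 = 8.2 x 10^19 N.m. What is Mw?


log10(M0) = log10(8.2 x 10^19) = 19.9138
Mw = 2/3 * (19.9138 - 9.1)
= 2/3 * 10.8138
= 7.21

7.21


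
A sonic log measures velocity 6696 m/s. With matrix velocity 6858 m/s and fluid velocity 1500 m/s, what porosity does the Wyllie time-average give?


1/V - 1/Vm = 1/6696 - 1/6858 = 3.53e-06
1/Vf - 1/Vm = 1/1500 - 1/6858 = 0.00052085
phi = 3.53e-06 / 0.00052085 = 0.0068

0.0068


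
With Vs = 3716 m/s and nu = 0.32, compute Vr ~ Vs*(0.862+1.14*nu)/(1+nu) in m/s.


Numerator factor = 0.862 + 1.14*0.32 = 1.2268
Denominator = 1 + 0.32 = 1.32
Vr = 3716 * 1.2268 / 1.32 = 3453.63 m/s

3453.63


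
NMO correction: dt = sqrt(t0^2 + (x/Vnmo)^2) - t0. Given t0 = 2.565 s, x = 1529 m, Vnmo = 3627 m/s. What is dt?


x/Vnmo = 1529/3627 = 0.421561
(x/Vnmo)^2 = 0.177713
t0^2 = 6.579225
sqrt(6.579225 + 0.177713) = 2.599411
dt = 2.599411 - 2.565 = 0.034411

0.034411


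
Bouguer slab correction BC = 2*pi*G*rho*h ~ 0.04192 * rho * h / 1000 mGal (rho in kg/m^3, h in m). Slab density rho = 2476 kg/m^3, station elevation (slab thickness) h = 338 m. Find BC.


BC = 0.04192 * rho * h / 1000
= 0.04192 * 2476 * 338 / 1000
= 35.0823 mGal

35.0823


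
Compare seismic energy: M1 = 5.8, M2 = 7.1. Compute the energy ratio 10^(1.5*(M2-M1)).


M2 - M1 = 7.1 - 5.8 = 1.3
1.5 * 1.3 = 1.95
ratio = 10^1.95 = 89.13

89.13


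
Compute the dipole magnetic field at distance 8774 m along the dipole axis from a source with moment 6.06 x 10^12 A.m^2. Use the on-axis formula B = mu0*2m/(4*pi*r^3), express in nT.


m = 6.06 x 10^12 = 6060000000000 A.m^2
2m = 12120000000000 A.m^2
r^3 = 8774^3 = 675449508824
B = (4pi*10^-7) * 12120000000000 / (4*pi * 675449508824) * 1e9
= 15230441.184603 / 8487948859169.25 * 1e9
= 1794.3606 nT

1794.3606


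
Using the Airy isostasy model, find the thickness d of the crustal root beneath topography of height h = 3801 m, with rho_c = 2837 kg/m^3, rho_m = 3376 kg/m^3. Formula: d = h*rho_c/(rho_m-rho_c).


rho_m - rho_c = 3376 - 2837 = 539
d = 3801 * 2837 / 539
= 10783437 / 539
= 20006.38 m

20006.38


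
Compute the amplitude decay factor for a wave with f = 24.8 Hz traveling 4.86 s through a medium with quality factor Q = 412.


pi*f*t/Q = pi*24.8*4.86/412 = 0.919053
A/A0 = exp(-0.919053) = 0.398897

0.398897


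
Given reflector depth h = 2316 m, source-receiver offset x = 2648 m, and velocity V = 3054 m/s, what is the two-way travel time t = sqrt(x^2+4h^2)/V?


x^2 + 4h^2 = 2648^2 + 4*2316^2 = 7011904 + 21455424 = 28467328
sqrt(28467328) = 5335.4782
t = 5335.4782 / 3054 = 1.747 s

1.747


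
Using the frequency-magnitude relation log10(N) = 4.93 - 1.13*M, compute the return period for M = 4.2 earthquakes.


log10(N) = 4.93 - 1.13*4.2 = 0.184
N = 10^0.184 = 1.527566
T = 1/N = 1/1.527566 = 0.6546 years

0.6546


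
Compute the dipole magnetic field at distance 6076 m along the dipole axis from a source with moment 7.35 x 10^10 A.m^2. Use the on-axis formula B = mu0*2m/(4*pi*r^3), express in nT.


m = 7.35 x 10^10 = 73500000000 A.m^2
2m = 147000000000 A.m^2
r^3 = 6076^3 = 224312406976
B = (4pi*10^-7) * 147000000000 / (4*pi * 224312406976) * 1e9
= 184725.648031 / 2818792839459.38 * 1e9
= 65.5336 nT

65.5336


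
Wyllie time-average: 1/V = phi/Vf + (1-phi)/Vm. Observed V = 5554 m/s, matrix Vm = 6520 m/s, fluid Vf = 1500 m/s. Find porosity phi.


1/V - 1/Vm = 1/5554 - 1/6520 = 2.668e-05
1/Vf - 1/Vm = 1/1500 - 1/6520 = 0.00051329
phi = 2.668e-05 / 0.00051329 = 0.052

0.052


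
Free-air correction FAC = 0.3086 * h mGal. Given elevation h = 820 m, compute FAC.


FAC = 0.3086 * h
= 0.3086 * 820
= 253.052 mGal

253.052


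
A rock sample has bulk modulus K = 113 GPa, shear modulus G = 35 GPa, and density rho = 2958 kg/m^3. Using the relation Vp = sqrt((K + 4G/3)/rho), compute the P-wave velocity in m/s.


First compute the effective modulus:
K + 4G/3 = 113e9 + 4*35e9/3 = 159666666666.67 Pa
Then divide by density:
159666666666.67 / 2958 = 53977913.0043 Pa/(kg/m^3)
Take the square root:
Vp = sqrt(53977913.0043) = 7346.97 m/s

7346.97


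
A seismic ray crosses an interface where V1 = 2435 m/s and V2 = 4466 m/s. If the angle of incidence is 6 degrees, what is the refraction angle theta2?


sin(theta1) = sin(6 deg) = 0.104528
sin(theta2) = V2/V1 * sin(theta1) = 4466/2435 * 0.104528 = 0.191714
theta2 = arcsin(0.191714) = 11.0528 degrees

11.0528


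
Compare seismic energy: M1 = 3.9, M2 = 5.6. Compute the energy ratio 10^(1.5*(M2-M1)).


M2 - M1 = 5.6 - 3.9 = 1.7
1.5 * 1.7 = 2.55
ratio = 10^2.55 = 354.81

354.81


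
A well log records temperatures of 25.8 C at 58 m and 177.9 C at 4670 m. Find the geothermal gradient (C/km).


dT = 177.9 - 25.8 = 152.1 C
dz = 4670 - 58 = 4612 m
gradient = dT/dz * 1000 = 152.1/4612 * 1000 = 32.9792 C/km

32.9792


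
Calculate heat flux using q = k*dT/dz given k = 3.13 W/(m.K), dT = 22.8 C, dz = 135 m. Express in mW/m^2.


q = k * dT / dz * 1000
= 3.13 * 22.8 / 135 * 1000
= 0.528622 * 1000
= 528.6222 mW/m^2

528.6222


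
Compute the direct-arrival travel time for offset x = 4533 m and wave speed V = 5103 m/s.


t = x / V
= 4533 / 5103
= 0.8883 s

0.8883


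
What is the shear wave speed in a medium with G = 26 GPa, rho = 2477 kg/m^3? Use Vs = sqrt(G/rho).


Convert G to Pa: G = 26e9 Pa
Compute G/rho = 26e9 / 2477 = 10496568.4296
Vs = sqrt(10496568.4296) = 3239.84 m/s

3239.84


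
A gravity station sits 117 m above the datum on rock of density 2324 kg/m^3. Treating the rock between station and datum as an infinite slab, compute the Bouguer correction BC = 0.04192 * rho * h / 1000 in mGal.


BC = 0.04192 * rho * h / 1000
= 0.04192 * 2324 * 117 / 1000
= 11.3984 mGal

11.3984


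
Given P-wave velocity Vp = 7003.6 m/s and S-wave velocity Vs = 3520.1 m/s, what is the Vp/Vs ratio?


Vp/Vs = 7003.6 / 3520.1
= 1.9896

1.9896


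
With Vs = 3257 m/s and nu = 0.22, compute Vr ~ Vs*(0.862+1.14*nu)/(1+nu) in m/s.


Numerator factor = 0.862 + 1.14*0.22 = 1.1128
Denominator = 1 + 0.22 = 1.22
Vr = 3257 * 1.1128 / 1.22 = 2970.81 m/s

2970.81


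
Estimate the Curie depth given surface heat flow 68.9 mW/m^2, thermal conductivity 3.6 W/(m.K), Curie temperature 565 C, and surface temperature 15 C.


T_Curie - T_surf = 565 - 15 = 550 C
Convert q to W/m^2: 68.9 mW/m^2 = 0.0689 W/m^2
d = 550 * 3.6 / 0.0689 = 28737.3 m

28737.3


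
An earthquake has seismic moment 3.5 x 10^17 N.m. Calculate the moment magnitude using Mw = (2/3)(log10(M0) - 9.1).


log10(M0) = log10(3.5 x 10^17) = 17.5441
Mw = 2/3 * (17.5441 - 9.1)
= 2/3 * 8.4441
= 5.63

5.63


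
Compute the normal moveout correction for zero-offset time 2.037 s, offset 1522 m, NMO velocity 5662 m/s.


x/Vnmo = 1522/5662 = 0.26881
(x/Vnmo)^2 = 0.072259
t0^2 = 4.149369
sqrt(4.149369 + 0.072259) = 2.05466
dt = 2.05466 - 2.037 = 0.01766

0.01766


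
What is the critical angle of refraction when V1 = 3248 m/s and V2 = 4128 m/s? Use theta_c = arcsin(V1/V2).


V1/V2 = 3248/4128 = 0.786822
theta_c = arcsin(0.786822) = 51.8895 degrees

51.8895


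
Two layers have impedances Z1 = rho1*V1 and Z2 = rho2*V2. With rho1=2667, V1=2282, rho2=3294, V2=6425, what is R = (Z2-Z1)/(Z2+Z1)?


Z1 = 2667 * 2282 = 6086094
Z2 = 3294 * 6425 = 21163950
R = (21163950 - 6086094) / (21163950 + 6086094) = 15077856 / 27250044 = 0.5533

0.5533


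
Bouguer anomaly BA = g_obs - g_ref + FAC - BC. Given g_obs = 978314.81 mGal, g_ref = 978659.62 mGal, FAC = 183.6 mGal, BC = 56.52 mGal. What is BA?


BA = g_obs - g_ref + FAC - BC
= 978314.81 - 978659.62 + 183.6 - 56.52
= -217.73 mGal

-217.73


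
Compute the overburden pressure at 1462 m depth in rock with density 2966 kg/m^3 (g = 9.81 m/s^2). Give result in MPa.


P = rho * g * z / 1e6
= 2966 * 9.81 * 1462 / 1e6
= 42539024.52 / 1e6
= 42.539 MPa

42.539


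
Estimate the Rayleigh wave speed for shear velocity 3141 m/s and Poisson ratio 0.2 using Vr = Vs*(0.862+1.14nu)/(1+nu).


Numerator factor = 0.862 + 1.14*0.2 = 1.09
Denominator = 1 + 0.2 = 1.2
Vr = 3141 * 1.09 / 1.2 = 2853.07 m/s

2853.07


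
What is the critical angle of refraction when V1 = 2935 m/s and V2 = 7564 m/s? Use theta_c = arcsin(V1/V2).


V1/V2 = 2935/7564 = 0.388022
theta_c = arcsin(0.388022) = 22.8315 degrees

22.8315


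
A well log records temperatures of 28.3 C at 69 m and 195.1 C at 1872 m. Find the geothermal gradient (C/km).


dT = 195.1 - 28.3 = 166.8 C
dz = 1872 - 69 = 1803 m
gradient = dT/dz * 1000 = 166.8/1803 * 1000 = 92.5125 C/km

92.5125


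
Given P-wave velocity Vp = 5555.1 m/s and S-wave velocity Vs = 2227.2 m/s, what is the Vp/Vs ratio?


Vp/Vs = 5555.1 / 2227.2
= 2.4942

2.4942


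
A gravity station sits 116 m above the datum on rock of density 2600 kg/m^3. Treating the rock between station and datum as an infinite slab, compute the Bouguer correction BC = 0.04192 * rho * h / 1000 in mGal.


BC = 0.04192 * rho * h / 1000
= 0.04192 * 2600 * 116 / 1000
= 12.6431 mGal

12.6431


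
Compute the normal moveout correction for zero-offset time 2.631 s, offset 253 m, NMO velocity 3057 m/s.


x/Vnmo = 253/3057 = 0.082761
(x/Vnmo)^2 = 0.006849
t0^2 = 6.922161
sqrt(6.922161 + 0.006849) = 2.632301
dt = 2.632301 - 2.631 = 0.001301

0.001301


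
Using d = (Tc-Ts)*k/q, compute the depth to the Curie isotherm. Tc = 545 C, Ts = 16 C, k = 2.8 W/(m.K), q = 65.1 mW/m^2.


T_Curie - T_surf = 545 - 16 = 529 C
Convert q to W/m^2: 65.1 mW/m^2 = 0.0651 W/m^2
d = 529 * 2.8 / 0.0651 = 22752.69 m

22752.69


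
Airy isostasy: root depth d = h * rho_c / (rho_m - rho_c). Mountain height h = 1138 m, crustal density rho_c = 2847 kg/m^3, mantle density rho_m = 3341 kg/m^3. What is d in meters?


rho_m - rho_c = 3341 - 2847 = 494
d = 1138 * 2847 / 494
= 3239886 / 494
= 6558.47 m

6558.47


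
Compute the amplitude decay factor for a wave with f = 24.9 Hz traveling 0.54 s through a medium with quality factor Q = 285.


pi*f*t/Q = pi*24.9*0.54/285 = 0.148217
A/A0 = exp(-0.148217) = 0.862244

0.862244


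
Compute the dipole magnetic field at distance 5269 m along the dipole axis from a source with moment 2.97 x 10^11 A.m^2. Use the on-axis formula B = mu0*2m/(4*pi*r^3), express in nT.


m = 2.97 x 10^11 = 297000000000 A.m^2
2m = 594000000000 A.m^2
r^3 = 5269^3 = 146279880109
B = (4pi*10^-7) * 594000000000 / (4*pi * 146279880109) * 1e9
= 746442.414493 / 1838207186873.72 * 1e9
= 406.0709 nT

406.0709


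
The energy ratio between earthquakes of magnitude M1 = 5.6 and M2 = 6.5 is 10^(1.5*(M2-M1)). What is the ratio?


M2 - M1 = 6.5 - 5.6 = 0.9
1.5 * 0.9 = 1.35
ratio = 10^1.35 = 22.39

22.39


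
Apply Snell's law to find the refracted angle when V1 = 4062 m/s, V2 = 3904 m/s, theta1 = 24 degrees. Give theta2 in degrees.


sin(theta1) = sin(24 deg) = 0.406737
sin(theta2) = V2/V1 * sin(theta1) = 3904/4062 * 0.406737 = 0.390916
theta2 = arcsin(0.390916) = 23.0115 degrees

23.0115


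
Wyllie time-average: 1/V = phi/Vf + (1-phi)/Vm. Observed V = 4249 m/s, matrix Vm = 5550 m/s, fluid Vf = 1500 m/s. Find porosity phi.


1/V - 1/Vm = 1/4249 - 1/5550 = 5.517e-05
1/Vf - 1/Vm = 1/1500 - 1/5550 = 0.00048649
phi = 5.517e-05 / 0.00048649 = 0.1134

0.1134


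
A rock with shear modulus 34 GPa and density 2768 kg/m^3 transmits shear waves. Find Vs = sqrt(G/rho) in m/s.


Convert G to Pa: G = 34e9 Pa
Compute G/rho = 34e9 / 2768 = 12283236.9942
Vs = sqrt(12283236.9942) = 3504.74 m/s

3504.74


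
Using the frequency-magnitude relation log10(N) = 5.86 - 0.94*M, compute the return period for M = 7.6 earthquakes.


log10(N) = 5.86 - 0.94*7.6 = -1.284
N = 10^-1.284 = 0.052
T = 1/N = 1/0.052 = 19.2309 years

19.2309


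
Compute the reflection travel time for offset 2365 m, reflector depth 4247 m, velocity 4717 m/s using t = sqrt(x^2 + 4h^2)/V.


x^2 + 4h^2 = 2365^2 + 4*4247^2 = 5593225 + 72148036 = 77741261
sqrt(77741261) = 8817.1005
t = 8817.1005 / 4717 = 1.8692 s

1.8692


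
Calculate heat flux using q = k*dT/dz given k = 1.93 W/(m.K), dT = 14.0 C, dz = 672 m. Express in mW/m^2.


q = k * dT / dz * 1000
= 1.93 * 14.0 / 672 * 1000
= 0.040208 * 1000
= 40.2083 mW/m^2

40.2083


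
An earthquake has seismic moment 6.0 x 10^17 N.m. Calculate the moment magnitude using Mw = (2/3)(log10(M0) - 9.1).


log10(M0) = log10(6.0 x 10^17) = 17.7782
Mw = 2/3 * (17.7782 - 9.1)
= 2/3 * 8.6782
= 5.79

5.79


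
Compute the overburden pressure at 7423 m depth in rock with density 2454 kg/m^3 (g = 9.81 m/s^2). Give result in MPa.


P = rho * g * z / 1e6
= 2454 * 9.81 * 7423 / 1e6
= 178699372.02 / 1e6
= 178.6994 MPa

178.6994


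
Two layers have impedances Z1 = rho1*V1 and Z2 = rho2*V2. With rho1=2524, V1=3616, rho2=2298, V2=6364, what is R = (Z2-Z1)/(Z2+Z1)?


Z1 = 2524 * 3616 = 9126784
Z2 = 2298 * 6364 = 14624472
R = (14624472 - 9126784) / (14624472 + 9126784) = 5497688 / 23751256 = 0.2315

0.2315


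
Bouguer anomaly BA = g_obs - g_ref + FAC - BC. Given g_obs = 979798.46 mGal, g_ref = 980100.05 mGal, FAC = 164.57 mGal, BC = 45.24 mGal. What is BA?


BA = g_obs - g_ref + FAC - BC
= 979798.46 - 980100.05 + 164.57 - 45.24
= -182.26 mGal

-182.26


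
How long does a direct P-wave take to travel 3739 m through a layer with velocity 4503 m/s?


t = x / V
= 3739 / 4503
= 0.8303 s

0.8303


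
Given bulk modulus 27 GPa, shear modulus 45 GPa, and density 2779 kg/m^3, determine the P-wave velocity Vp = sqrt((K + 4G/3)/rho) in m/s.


First compute the effective modulus:
K + 4G/3 = 27e9 + 4*45e9/3 = 87000000000.0 Pa
Then divide by density:
87000000000.0 / 2779 = 31306225.2609 Pa/(kg/m^3)
Take the square root:
Vp = sqrt(31306225.2609) = 5595.2 m/s

5595.2


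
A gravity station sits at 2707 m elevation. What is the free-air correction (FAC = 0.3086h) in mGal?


FAC = 0.3086 * h
= 0.3086 * 2707
= 835.3802 mGal

835.3802


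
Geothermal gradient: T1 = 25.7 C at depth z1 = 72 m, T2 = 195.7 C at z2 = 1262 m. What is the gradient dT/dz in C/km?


dT = 195.7 - 25.7 = 170.0 C
dz = 1262 - 72 = 1190 m
gradient = dT/dz * 1000 = 170.0/1190 * 1000 = 142.8571 C/km

142.8571


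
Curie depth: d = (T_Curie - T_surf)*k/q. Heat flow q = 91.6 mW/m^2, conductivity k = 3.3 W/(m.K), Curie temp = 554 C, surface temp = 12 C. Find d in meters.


T_Curie - T_surf = 554 - 12 = 542 C
Convert q to W/m^2: 91.6 mW/m^2 = 0.0916 W/m^2
d = 542 * 3.3 / 0.0916 = 19526.2 m

19526.2


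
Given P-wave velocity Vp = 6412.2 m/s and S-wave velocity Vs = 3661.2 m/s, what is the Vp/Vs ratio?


Vp/Vs = 6412.2 / 3661.2
= 1.7514

1.7514


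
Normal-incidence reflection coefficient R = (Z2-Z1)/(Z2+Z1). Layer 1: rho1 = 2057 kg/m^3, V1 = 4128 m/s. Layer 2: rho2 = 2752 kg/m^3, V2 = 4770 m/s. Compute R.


Z1 = 2057 * 4128 = 8491296
Z2 = 2752 * 4770 = 13127040
R = (13127040 - 8491296) / (13127040 + 8491296) = 4635744 / 21618336 = 0.2144

0.2144


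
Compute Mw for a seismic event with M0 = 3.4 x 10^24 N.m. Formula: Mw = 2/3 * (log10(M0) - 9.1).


log10(M0) = log10(3.4 x 10^24) = 24.5315
Mw = 2/3 * (24.5315 - 9.1)
= 2/3 * 15.4315
= 10.29

10.29


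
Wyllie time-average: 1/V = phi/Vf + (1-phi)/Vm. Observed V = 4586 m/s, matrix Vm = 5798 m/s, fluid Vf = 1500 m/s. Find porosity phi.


1/V - 1/Vm = 1/4586 - 1/5798 = 4.558e-05
1/Vf - 1/Vm = 1/1500 - 1/5798 = 0.00049419
phi = 4.558e-05 / 0.00049419 = 0.0922

0.0922


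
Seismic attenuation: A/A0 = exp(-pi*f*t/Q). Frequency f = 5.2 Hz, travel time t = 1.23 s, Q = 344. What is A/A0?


pi*f*t/Q = pi*5.2*1.23/344 = 0.058412
A/A0 = exp(-0.058412) = 0.943262

0.943262


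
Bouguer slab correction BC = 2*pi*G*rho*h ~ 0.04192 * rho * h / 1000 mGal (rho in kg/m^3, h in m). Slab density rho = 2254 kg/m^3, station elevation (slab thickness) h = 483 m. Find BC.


BC = 0.04192 * rho * h / 1000
= 0.04192 * 2254 * 483 / 1000
= 45.6375 mGal

45.6375


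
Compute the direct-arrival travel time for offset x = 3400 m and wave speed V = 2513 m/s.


t = x / V
= 3400 / 2513
= 1.353 s

1.353


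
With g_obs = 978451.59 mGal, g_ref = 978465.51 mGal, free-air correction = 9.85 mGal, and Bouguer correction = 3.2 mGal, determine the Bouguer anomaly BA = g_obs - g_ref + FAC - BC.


BA = g_obs - g_ref + FAC - BC
= 978451.59 - 978465.51 + 9.85 - 3.2
= -7.27 mGal

-7.27


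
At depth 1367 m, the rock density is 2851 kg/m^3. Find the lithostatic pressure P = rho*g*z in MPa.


P = rho * g * z / 1e6
= 2851 * 9.81 * 1367 / 1e6
= 38232679.77 / 1e6
= 38.2327 MPa

38.2327


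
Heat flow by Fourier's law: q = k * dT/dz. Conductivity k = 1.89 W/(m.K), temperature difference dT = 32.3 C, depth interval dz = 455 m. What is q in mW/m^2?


q = k * dT / dz * 1000
= 1.89 * 32.3 / 455 * 1000
= 0.134169 * 1000
= 134.1692 mW/m^2

134.1692
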